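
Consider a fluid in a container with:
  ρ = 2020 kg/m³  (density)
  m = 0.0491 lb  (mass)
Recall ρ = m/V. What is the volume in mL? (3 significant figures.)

Rearranging ρ = m/V for V: V = m/ρ.
ρ = 2020 kg/m³; m = 0.0491 lb = 0.02227 kg.
V = 1.103×10^-5 m³
1.103×10^-5 m³ × (1 mL / 1.000×10^-6 m³) = 11.03 mL

11.0 mL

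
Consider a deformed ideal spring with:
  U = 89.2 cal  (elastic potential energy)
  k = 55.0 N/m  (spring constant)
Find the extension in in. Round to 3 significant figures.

Solving U = ½k·x² for x: x = √(2U/k).
U = 89.2 cal = 373.2 J; k = 55.0 N/m.
x = 3.684 m
3.684 m × (1 in / 0.02540 m) = 145.0 in

145 in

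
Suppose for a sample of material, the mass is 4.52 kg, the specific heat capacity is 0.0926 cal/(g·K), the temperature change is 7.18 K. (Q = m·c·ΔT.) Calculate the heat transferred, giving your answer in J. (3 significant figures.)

Q is given directly by: Q = mcΔT.
m = 4.52 kg; c = 0.0926 cal/(g·K) = 387.4 J/(kg·K); ΔT = 7.18 K.
Q = 12574 J

12600 J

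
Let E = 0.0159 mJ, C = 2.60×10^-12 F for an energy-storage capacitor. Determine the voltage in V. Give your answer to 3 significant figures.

Solving E = ½C·V² for V: V = √(2E/C).
E = 0.0159 mJ = 1.590×10^-5 J; C = 2.60×10^-12 F.
V = 3497 V

3500 V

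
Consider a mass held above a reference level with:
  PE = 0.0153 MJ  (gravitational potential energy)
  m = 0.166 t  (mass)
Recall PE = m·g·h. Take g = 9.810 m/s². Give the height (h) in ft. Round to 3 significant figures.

Solving PE = m·g·h for h: h = PE/(m·g).
PE = 0.0153 MJ = 15300 J; m = 0.166 t = 166.0 kg; g = 9.810 m/s².
h = 9.395 m
9.395 m × (1 ft / 0.3048 m) = 30.82 ft

30.8 ft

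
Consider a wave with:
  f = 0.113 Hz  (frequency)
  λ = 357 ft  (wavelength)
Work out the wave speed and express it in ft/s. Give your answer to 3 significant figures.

v is given directly by: v = fλ.
f = 0.113 Hz; λ = 357 ft = 108.8 m.
v = 12.30 m/s
12.30 m/s × (1 ft/s / 0.3048 m/s) = 40.34 ft/s

40.3 ft/s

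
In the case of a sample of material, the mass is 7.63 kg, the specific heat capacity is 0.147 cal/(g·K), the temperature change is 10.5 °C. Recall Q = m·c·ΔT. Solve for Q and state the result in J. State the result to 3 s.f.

Q is given directly by: Q = mcΔT.
m = 7.63 kg; c = 0.147 cal/(g·K) = 615.0 J/(kg·K); ΔT = 10.5 °C = 10.50 K.
Q = 49275 J

49300 J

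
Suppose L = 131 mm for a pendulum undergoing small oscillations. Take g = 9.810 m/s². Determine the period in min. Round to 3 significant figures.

0.0121 min

T is given directly by: T = 2π√(L/g).
L = 131 mm = 0.1310 m; g = 9.810 m/s².
T = 0.7261 s
0.7261 s × (1 min / 60.00 s) = 0.01210 min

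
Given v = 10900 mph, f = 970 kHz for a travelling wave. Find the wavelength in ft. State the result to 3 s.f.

0.0165 ft

Rearranging: λ = v/f.
v = 10900 mph = 4873 m/s; f = 970 kHz = 9.700×10^5 Hz.
λ = 0.005023 m
0.005023 m × (1 ft / 0.3048 m) = 0.01648 ft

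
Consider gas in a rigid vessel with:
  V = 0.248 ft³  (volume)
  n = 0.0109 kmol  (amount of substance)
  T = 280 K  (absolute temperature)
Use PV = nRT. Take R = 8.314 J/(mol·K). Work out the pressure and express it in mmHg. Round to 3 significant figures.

27100 mmHg

P is given directly by: P = nRT/V.
V = 0.248 ft³ = 0.007023 m³; n = 0.0109 kmol = 10.90 mol; T = 280 K; R = 8.314 J/(mol·K).
P = 3.613×10^6 Pa
3.613×10^6 Pa × (1 mmHg / 133.3 Pa) = 27102 mmHg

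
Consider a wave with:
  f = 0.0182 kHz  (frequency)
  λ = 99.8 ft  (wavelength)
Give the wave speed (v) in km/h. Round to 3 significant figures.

1990 km/h

Directly: v = fλ.
f = 0.0182 kHz = 18.20 Hz; λ = 99.8 ft = 30.42 m.
v = 553.6 m/s
553.6 m/s × (1 km/h / 0.2778 m/s) = 1993 km/h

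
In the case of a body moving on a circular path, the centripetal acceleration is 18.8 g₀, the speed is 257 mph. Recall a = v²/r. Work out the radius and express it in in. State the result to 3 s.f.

Rearranging: r = v²/a.
a = 18.8 g₀ = 184.4 m/s²; v = 257 mph = 114.9 m/s.
r = 71.59 m
71.59 m × (1 in / 0.02540 m) = 2819 in

2820 in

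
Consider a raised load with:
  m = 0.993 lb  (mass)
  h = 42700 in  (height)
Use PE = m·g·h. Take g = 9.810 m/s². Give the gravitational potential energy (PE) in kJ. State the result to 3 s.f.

Directly: PE = mgh.
m = 0.993 lb = 0.4504 kg; h = 42700 in = 1085 m; g = 9.810 m/s².
PE = 4792 J  (the unit combination reduces to kg·m²/s² = J)
4792 J × (1 kJ / 1000 J) = 4.792 kJ

4.79 kJ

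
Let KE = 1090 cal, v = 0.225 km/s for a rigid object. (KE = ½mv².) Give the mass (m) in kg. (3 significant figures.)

Rearranging KE = ½mv² for m: m = 2·KE/v².
KE = 1090 cal = 4561 J; v = 0.225 km/s = 225.0 m/s.
m = 0.1802 kg

0.180 kg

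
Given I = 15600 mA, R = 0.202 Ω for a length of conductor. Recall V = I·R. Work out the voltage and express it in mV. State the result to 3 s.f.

From Ohm's law: V = IR.
I = 15600 mA = 15.60 A; R = 0.202 Ω.
V = 3.151 V  (the unit combination reduces to kg·m²/(A·s³) = V)
3.151 V × (1 mV / 0.001000 V) = 3151 mV

3150 mV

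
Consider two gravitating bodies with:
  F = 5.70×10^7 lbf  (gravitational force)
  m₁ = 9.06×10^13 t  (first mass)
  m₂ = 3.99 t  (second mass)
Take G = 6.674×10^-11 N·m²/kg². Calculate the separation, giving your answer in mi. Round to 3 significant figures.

From Newton's law of gravitation: r = √(G·m₁m₂/F).
F = 5.70×10^7 lbf = 2.535×10^8 N; m₁ = 9.06×10^13 t = 9.060×10^16 kg; m₂ = 3.99 t = 3990 kg; G = 6.674×10^-11 N·m²/kg².
r = 9.755 m
9.755 m × (1 mi / 1609 m) = 0.006061 mi

0.00606 mi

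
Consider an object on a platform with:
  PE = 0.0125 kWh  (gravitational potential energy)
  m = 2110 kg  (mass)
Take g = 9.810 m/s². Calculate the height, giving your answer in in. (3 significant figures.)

85.6 in

Solving PE = m·g·h for h: h = PE/(m·g).
PE = 0.0125 kWh = 45000 J; m = 2110 kg; g = 9.810 m/s².
h = 2.174 m
2.174 m × (1 in / 0.02540 m) = 85.59 in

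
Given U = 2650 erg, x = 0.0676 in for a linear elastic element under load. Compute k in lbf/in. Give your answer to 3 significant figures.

1.03 lbf/in

Rearranging U = ½k·x² for k: k = 2U/x².
U = 2650 erg = 2.650×10^-4 J; x = 0.0676 in = 0.001717 m.
k = 179.8 N/m
179.8 N/m × (1 lbf/in / 175.1 N/m) = 1.027 lbf/in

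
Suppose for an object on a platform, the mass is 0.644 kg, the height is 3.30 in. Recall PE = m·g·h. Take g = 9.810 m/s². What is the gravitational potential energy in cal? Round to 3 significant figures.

0.127 cal

PE is given directly by: PE = mgh.
m = 0.644 kg; h = 3.30 in = 0.08382 m; g = 9.810 m/s².
PE = 0.5295 J
0.5295 J × (1 cal / 4.184 J) = 0.1266 cal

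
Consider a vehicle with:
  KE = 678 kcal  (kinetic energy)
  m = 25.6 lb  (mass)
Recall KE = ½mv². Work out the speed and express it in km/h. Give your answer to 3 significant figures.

Rearranging KE = ½mv² for v: v = √(2·KE/m).
KE = 678 kcal = 2.837×10^6 J; m = 25.6 lb = 11.61 kg.
v = 699.0 m/s
699.0 m/s × (1 km/h / 0.2778 m/s) = 2516 km/h

2520 km/h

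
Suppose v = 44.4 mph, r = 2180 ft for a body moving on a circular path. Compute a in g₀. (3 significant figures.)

0.0605 g₀

Directly: a = v²/r.
v = 44.4 mph = 19.85 m/s; r = 2180 ft = 664.5 m.
a = 0.5929 m/s²
0.5929 m/s² × (1 g₀ / 9.807 m/s²) = 0.06046 g₀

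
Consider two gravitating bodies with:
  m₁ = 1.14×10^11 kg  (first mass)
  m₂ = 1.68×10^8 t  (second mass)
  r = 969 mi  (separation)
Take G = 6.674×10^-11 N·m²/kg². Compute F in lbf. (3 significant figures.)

Directly: F = Gm₁m₂/r².
m₁ = 1.14×10^11 kg; m₂ = 1.68×10^8 t = 1.680×10^11 kg; r = 969 mi = 1.559×10^6 m; G = 6.674×10^-11 N·m²/kg².
F = 0.5256 N  (the unit combination reduces to kg·m/s² = N)
0.5256 N × (1 lbf / 4.448 N) = 0.1182 lbf

0.118 lbf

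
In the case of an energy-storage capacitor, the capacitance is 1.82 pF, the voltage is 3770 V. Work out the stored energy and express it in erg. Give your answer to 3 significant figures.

Directly: E = ½CV².
C = 1.82 pF = 1.820×10^-12 F; V = 3770 V.
E = 1.293×10^-5 J
1.293×10^-5 J × (1 erg / 1.000×10^-7 J) = 129.3 erg

129 erg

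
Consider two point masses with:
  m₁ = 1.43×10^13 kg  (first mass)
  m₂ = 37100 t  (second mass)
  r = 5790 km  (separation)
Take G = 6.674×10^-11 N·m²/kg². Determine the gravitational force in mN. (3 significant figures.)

1.06 mN

From Newton's law of gravitation: F = Gm₁m₂/r².
m₁ = 1.43×10^13 kg; m₂ = 37100 t = 3.710×10^7 kg; r = 5790 km = 5.790×10^6 m; G = 6.674×10^-11 N·m²/kg².
F = 0.001056 N
0.001056 N × (1 mN / 0.001000 N) = 1.056 mN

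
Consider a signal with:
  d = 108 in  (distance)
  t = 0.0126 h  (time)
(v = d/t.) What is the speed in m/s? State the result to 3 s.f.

Directly: v = d/t.
d = 108 in = 2.743 m; t = 0.0126 h = 45.36 s.
v = 0.06048 m/s

0.0605 m/s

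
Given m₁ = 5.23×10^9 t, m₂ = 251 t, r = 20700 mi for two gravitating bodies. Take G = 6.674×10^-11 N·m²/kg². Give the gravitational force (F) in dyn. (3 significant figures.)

0.00789 dyn

From Newton's law of gravitation: F = Gm₁m₂/r².
m₁ = 5.23×10^9 t = 5.230×10^12 kg; m₂ = 251 t = 2.510×10^5 kg; r = 20700 mi = 3.331×10^7 m; G = 6.674×10^-11 N·m²/kg².
F = 7.894×10^-8 N  (the unit combination reduces to kg·m/s² = N)
7.894×10^-8 N × (1 dyn / 1.000×10^-5 N) = 0.007894 dyn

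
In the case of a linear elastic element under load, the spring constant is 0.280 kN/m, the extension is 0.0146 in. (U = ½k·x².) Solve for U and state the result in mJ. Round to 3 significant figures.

U is given directly by: U = ½kx².
k = 0.280 kN/m = 280.0 N/m; x = 0.0146 in = 3.708×10^-4 m.
U = 1.925×10^-5 J
1.925×10^-5 J × (1 mJ / 0.001000 J) = 0.01925 mJ

0.0193 mJ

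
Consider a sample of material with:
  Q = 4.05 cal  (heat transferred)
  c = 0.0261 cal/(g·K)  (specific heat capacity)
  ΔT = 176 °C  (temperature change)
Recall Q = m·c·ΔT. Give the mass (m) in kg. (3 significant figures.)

Solving Q = m·c·ΔT for m: m = Q/(c·ΔT).
Q = 4.05 cal = 16.95 J; c = 0.0261 cal/(g·K) = 109.2 J/(kg·K); ΔT = 176 °C = 176.0 K.
m = 8.817×10^-4 kg

8.82×10^-4 kg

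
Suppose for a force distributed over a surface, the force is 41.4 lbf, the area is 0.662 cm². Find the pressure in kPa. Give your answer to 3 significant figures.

2780 kPa

P is given directly by: P = F/A.
F = 41.4 lbf = 184.2 N; A = 0.662 cm² = 6.620×10^-5 m².
P = 2.782×10^6 Pa
2.782×10^6 Pa × (1 kPa / 1000 Pa) = 2782 kPa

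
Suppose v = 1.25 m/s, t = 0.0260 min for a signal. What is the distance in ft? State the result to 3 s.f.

Solving v = d/t for d: d = v·t.
v = 1.25 m/s; t = 0.0260 min = 1.560 s.
d = 1.950 m
1.950 m × (1 ft / 0.3048 m) = 6.398 ft

6.40 ft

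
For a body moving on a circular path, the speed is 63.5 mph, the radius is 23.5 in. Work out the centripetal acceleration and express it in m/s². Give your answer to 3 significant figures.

1350 m/s²

Directly: a = v²/r.
v = 63.5 mph = 28.39 m/s; r = 23.5 in = 0.5969 m.
a = 1350 m/s²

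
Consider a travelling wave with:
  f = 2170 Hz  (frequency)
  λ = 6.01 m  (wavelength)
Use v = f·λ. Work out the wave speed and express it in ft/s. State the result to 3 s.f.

Directly: v = fλ.
f = 2170 Hz; λ = 6.01 m.
v = 13042 m/s
13042 m/s × (1 ft/s / 0.3048 m/s) = 42788 ft/s

42800 ft/s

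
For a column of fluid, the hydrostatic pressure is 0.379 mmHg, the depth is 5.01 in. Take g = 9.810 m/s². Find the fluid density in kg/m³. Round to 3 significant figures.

40.5 kg/m³

Solving P = ρ·g·h for ρ: ρ = P/(g·h).
P = 0.379 mmHg = 50.53 Pa; h = 5.01 in = 0.1273 m; g = 9.810 m/s².
ρ = 40.48 kg/m³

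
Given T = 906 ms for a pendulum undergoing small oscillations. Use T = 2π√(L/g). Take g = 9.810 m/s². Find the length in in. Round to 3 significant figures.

Rearranging: L = g·(T/2π)².
T = 906 ms = 0.9060 s; g = 9.810 m/s².
L = 0.2040 m
0.2040 m × (1 in / 0.02540 m) = 8.030 in

8.03 in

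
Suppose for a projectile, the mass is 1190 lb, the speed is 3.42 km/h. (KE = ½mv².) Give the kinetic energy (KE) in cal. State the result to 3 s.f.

Directly: KE = ½mv².
m = 1190 lb = 539.8 kg; v = 3.42 km/h = 0.9500 m/s.
KE = 243.6 J  (the unit combination reduces to kg·m²/s² = J)
243.6 J × (1 cal / 4.184 J) = 58.22 cal

58.2 cal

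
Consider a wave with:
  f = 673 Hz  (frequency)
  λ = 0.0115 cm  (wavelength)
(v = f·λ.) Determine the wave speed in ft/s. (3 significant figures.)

0.254 ft/s

Directly: v = fλ.
f = 673 Hz; λ = 0.0115 cm = 1.150×10^-4 m.
v = 0.07740 m/s
0.07740 m/s × (1 ft/s / 0.3048 m/s) = 0.2539 ft/s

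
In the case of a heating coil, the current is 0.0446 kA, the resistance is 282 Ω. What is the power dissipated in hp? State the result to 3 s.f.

752 hp

Directly: P = I²R.
I = 0.0446 kA = 44.60 A; R = 282 Ω.
P = 5.609×10^5 W
5.609×10^5 W × (1 hp / 745.7 W) = 752.2 hp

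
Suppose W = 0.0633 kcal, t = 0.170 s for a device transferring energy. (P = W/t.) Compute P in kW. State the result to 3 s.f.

1.56 kW

P is given directly by: P = W/t.
W = 0.0633 kcal = 264.8 J; t = 0.170 s.
P = 1558 W  (the unit combination reduces to kg·m²/s³ = W)
1558 W × (1 kW / 1000 W) = 1.558 kW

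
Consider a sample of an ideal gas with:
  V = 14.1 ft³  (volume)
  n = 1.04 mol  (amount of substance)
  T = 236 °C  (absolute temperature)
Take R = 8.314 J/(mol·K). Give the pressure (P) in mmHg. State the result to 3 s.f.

82.7 mmHg

From the ideal-gas law: P = nRT/V.
V = 14.1 ft³ = 0.3993 m³; n = 1.04 mol; T = 236 °C = 509.1 K; R = 8.314 J/(mol·K).
P = 11026 Pa
11026 Pa × (1 mmHg / 133.3 Pa) = 82.70 mmHg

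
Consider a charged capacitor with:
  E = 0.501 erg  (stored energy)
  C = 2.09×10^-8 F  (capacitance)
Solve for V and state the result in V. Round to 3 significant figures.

Rearranging: V = √(2E/C).
E = 0.501 erg = 5.010×10^-8 J; C = 2.09×10^-8 F.
V = 2.190 V

2.19 V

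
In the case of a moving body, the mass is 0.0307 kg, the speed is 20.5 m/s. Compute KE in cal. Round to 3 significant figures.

Directly: KE = ½mv².
m = 0.0307 kg; v = 20.5 m/s.
KE = 6.451 J  (the unit combination reduces to kg·m²/s² = J)
6.451 J × (1 cal / 4.184 J) = 1.542 cal

1.54 cal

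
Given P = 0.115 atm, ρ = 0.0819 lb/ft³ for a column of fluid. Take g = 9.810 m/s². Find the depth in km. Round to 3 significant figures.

0.905 km

Rearranging: h = P/(ρ·g).
P = 0.115 atm = 11652 Pa; ρ = 0.0819 lb/ft³ = 1.312 kg/m³; g = 9.810 m/s².
h = 905.4 m
905.4 m × (1 km / 1000 m) = 0.9054 km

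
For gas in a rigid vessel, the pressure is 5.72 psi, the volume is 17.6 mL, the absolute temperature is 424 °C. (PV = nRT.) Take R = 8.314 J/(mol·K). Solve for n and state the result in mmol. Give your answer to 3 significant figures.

0.120 mmol

From the ideal-gas law: n = PV/(RT).
P = 5.72 psi = 39438 Pa; V = 17.6 mL = 1.760×10^-5 m³; T = 424 °C = 697.1 K; R = 8.314 J/(mol·K).
n = 1.198×10^-4 mol
1.198×10^-4 mol × (1 mmol / 0.001000 mol) = 0.1198 mmol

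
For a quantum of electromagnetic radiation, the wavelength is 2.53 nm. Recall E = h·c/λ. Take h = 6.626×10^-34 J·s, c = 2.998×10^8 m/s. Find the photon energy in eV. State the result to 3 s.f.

E is given directly by: E = hc/λ.
λ = 2.53 nm = 2.530×10^-9 m; h = 6.626×10^-34 J·s; c = 2.998×10^8 m/s.
E = 7.852×10^-17 J  (the unit combination reduces to kg·m²/s² = J)
7.852×10^-17 J × (1 eV / 1.602×10^-19 J) = 490.1 eV

490 eV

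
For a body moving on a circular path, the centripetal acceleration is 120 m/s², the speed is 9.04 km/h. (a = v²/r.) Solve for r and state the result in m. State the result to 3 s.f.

Solving a = v²/r for r: r = v²/a.
a = 120 m/s²; v = 9.04 km/h = 2.511 m/s.
r = 0.05255 m

0.0525 m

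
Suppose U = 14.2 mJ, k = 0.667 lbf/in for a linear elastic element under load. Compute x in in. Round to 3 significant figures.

0.614 in

Rearranging: x = √(2U/k).
U = 14.2 mJ = 0.01420 J; k = 0.667 lbf/in = 116.8 N/m.
x = 0.01559 m
0.01559 m × (1 in / 0.02540 m) = 0.6139 in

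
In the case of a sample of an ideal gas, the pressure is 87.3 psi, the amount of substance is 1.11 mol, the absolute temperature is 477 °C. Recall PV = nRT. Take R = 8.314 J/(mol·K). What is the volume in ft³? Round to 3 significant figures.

0.406 ft³

Rearranging PV = nRT for V: V = nRT/P.
P = 87.3 psi = 6.019×10^5 Pa; n = 1.11 mol; T = 477 °C = 750.1 K; R = 8.314 J/(mol·K).
V = 0.01150 m³
0.01150 m³ × (1 ft³ / 0.02832 m³) = 0.4062 ft³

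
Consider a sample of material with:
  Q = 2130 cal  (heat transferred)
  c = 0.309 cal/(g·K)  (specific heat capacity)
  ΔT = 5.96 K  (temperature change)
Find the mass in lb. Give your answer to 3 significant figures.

Rearranging Q = m·c·ΔT for m: m = Q/(c·ΔT).
Q = 2130 cal = 8912 J; c = 0.309 cal/(g·K) = 1293 J/(kg·K); ΔT = 5.96 K.
m = 1.157 kg
1.157 kg × (1 lb / 0.4536 kg) = 2.550 lb

2.55 lb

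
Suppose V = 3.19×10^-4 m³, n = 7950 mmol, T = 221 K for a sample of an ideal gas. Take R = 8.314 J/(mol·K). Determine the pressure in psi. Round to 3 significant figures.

6640 psi

From the ideal-gas law: P = nRT/V.
V = 3.19×10^-4 m³; n = 7950 mmol = 7.950 mol; T = 221 K; R = 8.314 J/(mol·K).
P = 4.579×10^7 Pa
4.579×10^7 Pa × (1 psi / 6895 Pa) = 6641 psi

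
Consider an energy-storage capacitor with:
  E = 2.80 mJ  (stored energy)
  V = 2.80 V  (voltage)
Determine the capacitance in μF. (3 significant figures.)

Solving E = ½C·V² for C: C = 2E/V².
E = 2.80 mJ = 0.002800 J; V = 2.80 V.
C = 7.143×10^-4 F
7.143×10^-4 F × (1 μF / 1.000×10^-6 F) = 714.3 μF

714 μF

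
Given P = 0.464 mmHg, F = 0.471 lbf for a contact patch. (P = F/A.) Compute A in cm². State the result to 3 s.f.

339 cm²

Rearranging P = F/A for A: A = F/P.
P = 0.464 mmHg = 61.86 Pa; F = 0.471 lbf = 2.095 N.
A = 0.03387 m²
0.03387 m² × (1 cm² / 1.000×10^-4 m²) = 338.7 cm²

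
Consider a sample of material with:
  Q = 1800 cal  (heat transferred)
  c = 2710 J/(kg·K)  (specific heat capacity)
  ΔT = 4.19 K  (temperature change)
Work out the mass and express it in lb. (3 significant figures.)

Rearranging: m = Q/(c·ΔT).
Q = 1800 cal = 7531 J; c = 2710 J/(kg·K); ΔT = 4.19 K.
m = 0.6633 kg
0.6633 kg × (1 lb / 0.4536 kg) = 1.462 lb

1.46 lb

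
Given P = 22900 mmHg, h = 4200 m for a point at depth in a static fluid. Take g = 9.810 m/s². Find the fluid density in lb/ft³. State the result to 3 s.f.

Rearranging: ρ = P/(g·h).
P = 22900 mmHg = 3.053×10^6 Pa; h = 4200 m; g = 9.810 m/s².
ρ = 74.10 kg/m³
74.10 kg/m³ × (1 lb/ft³ / 16.02 kg/m³) = 4.626 lb/ft³

4.63 lb/ft³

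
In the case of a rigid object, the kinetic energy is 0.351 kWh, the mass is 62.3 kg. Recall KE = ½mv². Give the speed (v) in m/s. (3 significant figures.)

Rearranging KE = ½mv² for v: v = √(2·KE/m).
KE = 0.351 kWh = 1.264×10^6 J; m = 62.3 kg.
v = 201.4 m/s

201 m/s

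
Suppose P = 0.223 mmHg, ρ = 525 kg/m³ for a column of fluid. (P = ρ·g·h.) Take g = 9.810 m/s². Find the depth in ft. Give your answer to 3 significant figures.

0.0189 ft

Rearranging P = ρ·g·h for h: h = P/(ρ·g).
P = 0.223 mmHg = 29.73 Pa; ρ = 525 kg/m³; g = 9.810 m/s².
h = 0.005773 m
0.005773 m × (1 ft / 0.3048 m) = 0.01894 ft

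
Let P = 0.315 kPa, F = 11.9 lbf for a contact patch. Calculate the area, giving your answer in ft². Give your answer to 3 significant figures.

1.81 ft²

Rearranging: A = F/P.
P = 0.315 kPa = 315.0 Pa; F = 11.9 lbf = 52.93 N.
A = 0.1680 m²
0.1680 m² × (1 ft² / 0.09290 m²) = 1.809 ft²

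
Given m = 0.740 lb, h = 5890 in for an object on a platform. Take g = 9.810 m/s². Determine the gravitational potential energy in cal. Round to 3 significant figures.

Directly: PE = mgh.
m = 0.740 lb = 0.3357 kg; h = 5890 in = 149.6 m; g = 9.810 m/s².
PE = 492.6 J  (the unit combination reduces to kg·m²/s² = J)
492.6 J × (1 cal / 4.184 J) = 117.7 cal

118 cal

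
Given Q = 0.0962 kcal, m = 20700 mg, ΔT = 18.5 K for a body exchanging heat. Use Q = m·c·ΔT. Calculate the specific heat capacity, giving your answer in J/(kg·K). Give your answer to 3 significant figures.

Rearranging: c = Q/(m·ΔT).
Q = 0.0962 kcal = 402.5 J; m = 20700 mg = 0.02070 kg; ΔT = 18.5 K.
c = 1051 J/(kg·K)

1050 J/(kg·K)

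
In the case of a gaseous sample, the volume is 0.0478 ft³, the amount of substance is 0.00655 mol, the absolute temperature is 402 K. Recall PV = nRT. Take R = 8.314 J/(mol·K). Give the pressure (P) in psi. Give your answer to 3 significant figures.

Directly: P = nRT/V.
V = 0.0478 ft³ = 0.001354 m³; n = 0.00655 mol; T = 402 K; R = 8.314 J/(mol·K).
P = 16174 Pa
16174 Pa × (1 psi / 6895 Pa) = 2.346 psi

2.35 psi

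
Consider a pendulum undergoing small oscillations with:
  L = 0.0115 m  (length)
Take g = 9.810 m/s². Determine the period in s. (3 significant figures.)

T is given directly by: T = 2π√(L/g).
L = 0.0115 m; g = 9.810 m/s².
T = 0.2151 s

0.215 s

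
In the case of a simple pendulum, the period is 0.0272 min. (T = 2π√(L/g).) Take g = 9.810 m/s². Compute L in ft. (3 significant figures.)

2.17 ft

Solving T = 2π√(L/g) for L: L = g·(T/2π)².
T = 0.0272 min = 1.632 s; g = 9.810 m/s².
L = 0.6618 m
0.6618 m × (1 ft / 0.3048 m) = 2.171 ft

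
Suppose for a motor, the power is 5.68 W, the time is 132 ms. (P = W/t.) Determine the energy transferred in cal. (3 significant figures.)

0.179 cal

Rearranging P = W/t for W: W = P·t.
P = 5.68 W; t = 132 ms = 0.1320 s.
W = 0.7498 J
0.7498 J × (1 cal / 4.184 J) = 0.1792 cal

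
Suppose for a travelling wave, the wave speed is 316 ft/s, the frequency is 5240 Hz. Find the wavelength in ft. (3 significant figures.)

Solving v = f·λ for λ: λ = v/f.
v = 316 ft/s = 96.32 m/s; f = 5240 Hz.
λ = 0.01838 m
0.01838 m × (1 ft / 0.3048 m) = 0.06031 ft

0.0603 ft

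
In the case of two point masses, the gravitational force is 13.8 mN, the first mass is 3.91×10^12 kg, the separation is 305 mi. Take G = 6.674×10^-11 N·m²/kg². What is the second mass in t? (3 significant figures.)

12700 t

From Newton's law of gravitation: m₂ = F·r²/(G·m₁).
F = 13.8 mN = 0.01380 N; m₁ = 3.91×10^12 kg; r = 305 mi = 4.908×10^5 m; G = 6.674×10^-11 N·m²/kg².
m₂ = 1.274×10^7 kg
1.274×10^7 kg × (1 t / 1000 kg) = 12741 t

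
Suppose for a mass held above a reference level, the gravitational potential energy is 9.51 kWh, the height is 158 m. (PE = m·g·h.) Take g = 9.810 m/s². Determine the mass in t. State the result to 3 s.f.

22.1 t

Rearranging: m = PE/(g·h).
PE = 9.51 kWh = 3.424×10^7 J; h = 158 m; g = 9.810 m/s².
m = 22088 kg
22088 kg × (1 t / 1000 kg) = 22.09 t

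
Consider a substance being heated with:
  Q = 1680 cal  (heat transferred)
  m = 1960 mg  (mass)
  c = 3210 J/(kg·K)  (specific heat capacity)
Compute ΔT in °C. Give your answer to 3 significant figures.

1120 °C

Rearranging Q = m·c·ΔT for ΔT: ΔT = Q/(m·c).
Q = 1680 cal = 7029 J; m = 1960 mg = 0.001960 kg; c = 3210 J/(kg·K).
ΔT = 1117 K
Since 1 °C = 1 K, 1117 °C.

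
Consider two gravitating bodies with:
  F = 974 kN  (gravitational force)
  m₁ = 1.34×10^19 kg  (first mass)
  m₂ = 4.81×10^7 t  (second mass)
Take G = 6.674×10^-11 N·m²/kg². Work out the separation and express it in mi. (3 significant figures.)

From Newton's law of gravitation: r = √(G·m₁m₂/F).
F = 974 kN = 9.740×10^5 N; m₁ = 1.34×10^19 kg; m₂ = 4.81×10^7 t = 4.810×10^10 kg; G = 6.674×10^-11 N·m²/kg².
r = 6.646×10^6 m
6.646×10^6 m × (1 mi / 1609 m) = 4129 mi

4130 mi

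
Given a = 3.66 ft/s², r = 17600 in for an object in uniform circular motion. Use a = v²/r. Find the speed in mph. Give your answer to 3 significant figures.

50.0 mph

Solving a = v²/r for v: v = √(a·r).
a = 3.66 ft/s² = 1.116 m/s²; r = 17600 in = 447.0 m.
v = 22.33 m/s
22.33 m/s × (1 mph / 0.4470 m/s) = 49.95 mph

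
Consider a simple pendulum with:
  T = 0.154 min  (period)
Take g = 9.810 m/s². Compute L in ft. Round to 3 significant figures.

69.6 ft

Rearranging: L = g·(T/2π)².
T = 0.154 min = 9.240 s; g = 9.810 m/s².
L = 21.22 m
21.22 m × (1 ft / 0.3048 m) = 69.60 ft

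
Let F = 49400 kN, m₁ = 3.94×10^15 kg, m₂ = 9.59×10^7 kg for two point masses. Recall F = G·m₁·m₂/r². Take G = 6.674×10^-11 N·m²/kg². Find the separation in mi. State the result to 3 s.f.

0.444 mi

From Newton's law of gravitation: r = √(G·m₁m₂/F).
F = 49400 kN = 4.940×10^7 N; m₁ = 3.94×10^15 kg; m₂ = 9.59×10^7 kg; G = 6.674×10^-11 N·m²/kg².
r = 714.5 m
714.5 m × (1 mi / 1609 m) = 0.4440 mi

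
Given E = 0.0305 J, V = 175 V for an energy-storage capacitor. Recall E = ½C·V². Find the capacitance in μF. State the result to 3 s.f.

1.99 μF

Rearranging: C = 2E/V².
E = 0.0305 J; V = 175 V.
C = 1.992×10^-6 F
1.992×10^-6 F × (1 μF / 1.000×10^-6 F) = 1.992 μF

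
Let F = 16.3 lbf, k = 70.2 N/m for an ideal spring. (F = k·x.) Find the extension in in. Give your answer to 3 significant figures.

Rearranging: x = F/k.
F = 16.3 lbf = 72.51 N; k = 70.2 N/m.
x = 1.033 m
1.033 m × (1 in / 0.02540 m) = 40.66 in

40.7 in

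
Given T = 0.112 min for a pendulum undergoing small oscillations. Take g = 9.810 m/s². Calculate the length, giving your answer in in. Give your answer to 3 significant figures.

Solving T = 2π√(L/g) for L: L = g·(T/2π)².
T = 0.112 min = 6.720 s; g = 9.810 m/s².
L = 11.22 m
11.22 m × (1 in / 0.02540 m) = 441.8 in

442 in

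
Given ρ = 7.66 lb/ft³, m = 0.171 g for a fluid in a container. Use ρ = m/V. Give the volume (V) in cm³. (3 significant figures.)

Solving ρ = m/V for V: V = m/ρ.
ρ = 7.66 lb/ft³ = 122.7 kg/m³; m = 0.171 g = 1.710×10^-4 kg.
V = 1.394×10^-6 m³
1.394×10^-6 m³ × (1 cm³ / 1.000×10^-6 m³) = 1.394 cm³

1.39 cm³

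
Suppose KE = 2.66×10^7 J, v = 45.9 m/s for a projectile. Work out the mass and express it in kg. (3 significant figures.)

25300 kg

Rearranging KE = ½mv² for m: m = 2·KE/v².
KE = 2.66×10^7 J; v = 45.9 m/s.
m = 25251 kg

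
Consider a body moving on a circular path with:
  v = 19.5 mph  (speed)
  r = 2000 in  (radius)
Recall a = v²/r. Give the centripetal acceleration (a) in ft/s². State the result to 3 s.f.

4.91 ft/s²

Directly: a = v²/r.
v = 19.5 mph = 8.717 m/s; r = 2000 in = 50.80 m.
a = 1.496 m/s²
1.496 m/s² × (1 ft/s² / 0.3048 m/s²) = 4.908 ft/s²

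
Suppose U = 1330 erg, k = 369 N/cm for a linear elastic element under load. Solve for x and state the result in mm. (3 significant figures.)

Rearranging: x = √(2U/k).
U = 1330 erg = 1.330×10^-4 J; k = 369 N/cm = 36900 N/m.
x = 8.490×10^-5 m
8.490×10^-5 m × (1 mm / 0.001000 m) = 0.08490 mm

0.0849 mm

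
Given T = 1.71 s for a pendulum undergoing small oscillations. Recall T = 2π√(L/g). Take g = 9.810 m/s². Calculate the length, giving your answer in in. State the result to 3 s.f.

28.6 in

Rearranging T = 2π√(L/g) for L: L = g·(T/2π)².
T = 1.71 s; g = 9.810 m/s².
L = 0.7266 m
0.7266 m × (1 in / 0.02540 m) = 28.61 in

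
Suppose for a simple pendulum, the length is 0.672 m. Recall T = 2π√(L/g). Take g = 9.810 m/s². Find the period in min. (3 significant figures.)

0.0274 min

Directly: T = 2π√(L/g).
L = 0.672 m; g = 9.810 m/s².
T = 1.644 s
1.644 s × (1 min / 60.00 s) = 0.02741 min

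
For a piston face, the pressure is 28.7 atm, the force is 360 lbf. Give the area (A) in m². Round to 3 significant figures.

5.51×10^-4 m²

Rearranging: A = F/P.
P = 28.7 atm = 2.908×10^6 Pa; F = 360 lbf = 1601 N.
A = 5.507×10^-4 m²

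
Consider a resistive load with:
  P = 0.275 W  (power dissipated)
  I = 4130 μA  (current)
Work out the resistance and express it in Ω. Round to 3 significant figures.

16100 Ω

Rearranging: R = P/I².
P = 0.275 W; I = 4130 μA = 0.004130 A.
R = 16123 Ω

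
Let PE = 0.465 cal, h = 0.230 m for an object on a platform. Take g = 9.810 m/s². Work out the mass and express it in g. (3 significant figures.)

Rearranging PE = m·g·h for m: m = PE/(g·h).
PE = 0.465 cal = 1.946 J; h = 0.230 m; g = 9.810 m/s².
m = 0.8623 kg
0.8623 kg × (1 g / 0.001000 kg) = 862.3 g

862 g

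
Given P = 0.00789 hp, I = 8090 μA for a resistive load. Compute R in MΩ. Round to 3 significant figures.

Solving P = I²R for R: R = P/I².
P = 0.00789 hp = 5.884 W; I = 8090 μA = 0.008090 A.
R = 89897 Ω
89897 Ω × (1 MΩ / 1.000×10^6 Ω) = 0.08990 MΩ

0.0899 MΩ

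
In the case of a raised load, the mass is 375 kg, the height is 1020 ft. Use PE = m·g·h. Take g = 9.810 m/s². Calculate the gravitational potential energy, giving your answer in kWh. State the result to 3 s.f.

0.318 kWh

Directly: PE = mgh.
m = 375 kg; h = 1020 ft = 310.9 m; g = 9.810 m/s².
PE = 1.144×10^6 J
1.144×10^6 J × (1 kWh / 3.600×10^6 J) = 0.3177 kWh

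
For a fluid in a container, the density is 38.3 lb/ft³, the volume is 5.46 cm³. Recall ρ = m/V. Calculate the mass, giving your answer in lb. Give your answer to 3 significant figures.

Rearranging: m = ρV.
ρ = 38.3 lb/ft³ = 613.5 kg/m³; V = 5.46 cm³ = 5.460×10^-6 m³.
m = 0.003350 kg
0.003350 kg × (1 lb / 0.4536 kg) = 0.007385 lb

0.00738 lb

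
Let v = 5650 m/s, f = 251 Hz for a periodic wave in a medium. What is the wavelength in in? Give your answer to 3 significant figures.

886 in

Rearranging: λ = v/f.
v = 5650 m/s; f = 251 Hz.
λ = 22.51 m
22.51 m × (1 in / 0.02540 m) = 886.2 in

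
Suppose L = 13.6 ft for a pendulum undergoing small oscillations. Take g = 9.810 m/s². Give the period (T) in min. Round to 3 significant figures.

0.0681 min

T is given directly by: T = 2π√(L/g).
L = 13.6 ft = 4.145 m; g = 9.810 m/s².
T = 4.084 s
4.084 s × (1 min / 60.00 s) = 0.06807 min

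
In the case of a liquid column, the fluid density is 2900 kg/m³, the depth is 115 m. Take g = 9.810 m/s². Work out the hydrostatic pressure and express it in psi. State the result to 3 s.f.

Directly: P = ρgh.
ρ = 2900 kg/m³; h = 115 m; g = 9.810 m/s².
P = 3.272×10^6 Pa
3.272×10^6 Pa × (1 psi / 6895 Pa) = 474.5 psi

475 psi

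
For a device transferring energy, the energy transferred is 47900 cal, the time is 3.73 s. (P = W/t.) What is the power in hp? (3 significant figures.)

72.1 hp

P is given directly by: P = W/t.
W = 47900 cal = 2.004×10^5 J; t = 3.73 s.
P = 53730 W
53730 W × (1 hp / 745.7 W) = 72.05 hp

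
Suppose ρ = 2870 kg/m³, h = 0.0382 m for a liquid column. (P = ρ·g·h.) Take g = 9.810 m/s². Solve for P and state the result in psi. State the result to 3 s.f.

P is given directly by: P = ρgh.
ρ = 2870 kg/m³; h = 0.0382 m; g = 9.810 m/s².
P = 1076 Pa
1076 Pa × (1 psi / 6895 Pa) = 0.1560 psi

0.156 psi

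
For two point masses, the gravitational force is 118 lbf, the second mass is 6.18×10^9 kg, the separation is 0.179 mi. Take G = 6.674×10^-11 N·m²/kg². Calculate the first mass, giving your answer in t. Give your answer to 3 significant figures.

1.06×10^5 t

From Newton's law of gravitation: m₁ = F·r²/(G·m₂).
F = 118 lbf = 524.9 N; m₂ = 6.18×10^9 kg; r = 0.179 mi = 288.1 m; G = 6.674×10^-11 N·m²/kg².
m₁ = 1.056×10^8 kg
1.056×10^8 kg × (1 t / 1000 kg) = 1.056×10^5 t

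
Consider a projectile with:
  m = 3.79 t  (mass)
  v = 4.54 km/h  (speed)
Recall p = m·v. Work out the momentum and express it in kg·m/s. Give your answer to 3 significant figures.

4780 kg·m/s

Directly: p = mv.
m = 3.79 t = 3790 kg; v = 4.54 km/h = 1.261 m/s.
p = 4780 kg·m/s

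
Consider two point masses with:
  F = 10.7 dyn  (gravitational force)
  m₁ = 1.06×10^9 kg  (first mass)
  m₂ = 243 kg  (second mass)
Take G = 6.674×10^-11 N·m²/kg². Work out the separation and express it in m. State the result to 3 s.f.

Solving F = G·m₁·m₂/r² for r: r = √(G·m₁m₂/F).
F = 10.7 dyn = 1.070×10^-4 N; m₁ = 1.06×10^9 kg; m₂ = 243 kg; G = 6.674×10^-11 N·m²/kg².
r = 400.8 m

401 m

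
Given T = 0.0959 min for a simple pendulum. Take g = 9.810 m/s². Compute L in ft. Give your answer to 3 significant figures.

Rearranging: L = g·(T/2π)².
T = 0.0959 min = 5.754 s; g = 9.810 m/s².
L = 8.227 m
8.227 m × (1 ft / 0.3048 m) = 26.99 ft

27.0 ft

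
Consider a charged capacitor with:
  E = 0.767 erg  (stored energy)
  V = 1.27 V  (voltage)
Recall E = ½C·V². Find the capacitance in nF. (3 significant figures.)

95.1 nF

Solving E = ½C·V² for C: C = 2E/V².
E = 0.767 erg = 7.670×10^-8 J; V = 1.27 V.
C = 9.511×10^-8 F
9.511×10^-8 F × (1 nF / 1.000×10^-9 F) = 95.11 nF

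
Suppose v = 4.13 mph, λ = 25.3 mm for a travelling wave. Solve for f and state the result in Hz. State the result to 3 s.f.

73.0 Hz

Rearranging: f = v/λ.
v = 4.13 mph = 1.846 m/s; λ = 25.3 mm = 0.02530 m.
f = 72.98 Hz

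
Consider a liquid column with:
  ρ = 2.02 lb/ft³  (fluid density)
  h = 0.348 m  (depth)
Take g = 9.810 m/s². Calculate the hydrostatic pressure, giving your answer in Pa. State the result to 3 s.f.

Directly: P = ρgh.
ρ = 2.02 lb/ft³ = 32.36 kg/m³; h = 0.348 m; g = 9.810 m/s².
P = 110.5 Pa

110 Pa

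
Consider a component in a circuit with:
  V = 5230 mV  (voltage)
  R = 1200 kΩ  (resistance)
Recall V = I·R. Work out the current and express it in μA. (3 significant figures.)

From Ohm's law: I = V/R.
V = 5230 mV = 5.230 V; R = 1200 kΩ = 1.200×10^6 Ω.
I = 4.358×10^-6 A
4.358×10^-6 A × (1 μA / 1.000×10^-6 A) = 4.358 μA

4.36 μA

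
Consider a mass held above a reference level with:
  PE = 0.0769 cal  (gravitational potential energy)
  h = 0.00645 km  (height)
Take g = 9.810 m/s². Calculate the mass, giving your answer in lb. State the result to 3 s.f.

Rearranging PE = m·g·h for m: m = PE/(g·h).
PE = 0.0769 cal = 0.3217 J; h = 0.00645 km = 6.450 m; g = 9.810 m/s².
m = 0.005085 kg
0.005085 kg × (1 lb / 0.4536 kg) = 0.01121 lb

0.0112 lb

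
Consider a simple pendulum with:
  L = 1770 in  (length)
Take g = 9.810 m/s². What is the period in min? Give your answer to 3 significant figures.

0.224 min

T is given directly by: T = 2π√(L/g).
L = 1770 in = 44.96 m; g = 9.810 m/s².
T = 13.45 s
13.45 s × (1 min / 60.00 s) = 0.2242 min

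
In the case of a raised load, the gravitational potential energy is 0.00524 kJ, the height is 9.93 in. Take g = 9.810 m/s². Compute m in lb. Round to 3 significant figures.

Rearranging PE = m·g·h for m: m = PE/(g·h).
PE = 0.00524 kJ = 5.240 J; h = 9.93 in = 0.2522 m; g = 9.810 m/s².
m = 2.118 kg
2.118 kg × (1 lb / 0.4536 kg) = 4.669 lb

4.67 lb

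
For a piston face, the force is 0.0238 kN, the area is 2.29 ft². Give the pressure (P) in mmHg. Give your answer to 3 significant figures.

P is given directly by: P = F/A.
F = 0.0238 kN = 23.80 N; A = 2.29 ft² = 0.2127 m².
P = 111.9 Pa  (the unit combination reduces to kg/(m·s²) = Pa)
111.9 Pa × (1 mmHg / 133.3 Pa) = 0.8391 mmHg

0.839 mmHg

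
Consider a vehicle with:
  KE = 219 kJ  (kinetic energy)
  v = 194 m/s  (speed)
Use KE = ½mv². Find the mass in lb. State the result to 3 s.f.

25.7 lb

Solving KE = ½mv² for m: m = 2·KE/v².
KE = 219 kJ = 2.190×10^5 J; v = 194 m/s.
m = 11.64 kg
11.64 kg × (1 lb / 0.4536 kg) = 25.66 lb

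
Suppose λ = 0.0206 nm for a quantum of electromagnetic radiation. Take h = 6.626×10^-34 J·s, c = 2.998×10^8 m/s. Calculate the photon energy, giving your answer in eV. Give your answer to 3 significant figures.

60200 eV

Directly: E = hc/λ.
λ = 0.0206 nm = 2.060×10^-11 m; h = 6.626×10^-34 J·s; c = 2.998×10^8 m/s.
E = 9.643×10^-15 J  (the unit combination reduces to kg·m²/s² = J)
9.643×10^-15 J × (1 eV / 1.602×10^-19 J) = 60187 eV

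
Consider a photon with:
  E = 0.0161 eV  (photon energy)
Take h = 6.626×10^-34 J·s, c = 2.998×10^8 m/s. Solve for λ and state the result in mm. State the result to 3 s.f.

0.0770 mm

Rearranging: λ = hc/E.
E = 0.0161 eV = 2.580×10^-21 J; h = 6.626×10^-34 J·s; c = 2.998×10^8 m/s.
λ = 7.701×10^-5 m
7.701×10^-5 m × (1 mm / 0.001000 m) = 0.07701 mm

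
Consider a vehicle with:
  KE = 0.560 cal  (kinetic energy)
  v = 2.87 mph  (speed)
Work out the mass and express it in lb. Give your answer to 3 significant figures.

Rearranging KE = ½mv² for m: m = 2·KE/v².
KE = 0.560 cal = 2.343 J; v = 2.87 mph = 1.283 m/s.
m = 2.847 kg
2.847 kg × (1 lb / 0.4536 kg) = 6.276 lb

6.28 lb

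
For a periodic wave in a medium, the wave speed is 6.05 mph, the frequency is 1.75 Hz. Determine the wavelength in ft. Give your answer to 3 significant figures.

5.07 ft

Rearranging: λ = v/f.
v = 6.05 mph = 2.705 m/s; f = 1.75 Hz.
λ = 1.545 m
1.545 m × (1 ft / 0.3048 m) = 5.070 ft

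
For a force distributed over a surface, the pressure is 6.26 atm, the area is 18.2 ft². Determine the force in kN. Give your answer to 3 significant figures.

Rearranging P = F/A for F: F = P·A.
P = 6.26 atm = 6.343×10^5 Pa; A = 18.2 ft² = 1.691 m².
F = 1.072×10^6 N  (the unit combination reduces to kg·m/s² = N)
1.072×10^6 N × (1 kN / 1000 N) = 1072 kN

1070 kN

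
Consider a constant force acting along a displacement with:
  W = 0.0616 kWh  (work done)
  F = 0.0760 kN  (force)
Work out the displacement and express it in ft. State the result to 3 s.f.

9570 ft

Solving W = F·d for d: d = W/F.
W = 0.0616 kWh = 2.218×10^5 J; F = 0.0760 kN = 76.00 N.
d = 2918 m
2918 m × (1 ft / 0.3048 m) = 9573 ft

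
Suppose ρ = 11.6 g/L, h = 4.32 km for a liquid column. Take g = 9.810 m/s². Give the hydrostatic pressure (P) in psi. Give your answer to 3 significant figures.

71.3 psi

P is given directly by: P = ρgh.
ρ = 11.6 g/L = 11.60 kg/m³; h = 4.32 km = 4320 m; g = 9.810 m/s².
P = 4.916×10^5 Pa  (the unit combination reduces to kg/(m·s²) = Pa)
4.916×10^5 Pa × (1 psi / 6895 Pa) = 71.30 psi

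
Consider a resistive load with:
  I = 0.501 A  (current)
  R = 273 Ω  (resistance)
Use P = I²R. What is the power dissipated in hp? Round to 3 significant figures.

P is given directly by: P = I²R.
I = 0.501 A; R = 273 Ω.
P = 68.52 W
68.52 W × (1 hp / 745.7 W) = 0.09189 hp

0.0919 hp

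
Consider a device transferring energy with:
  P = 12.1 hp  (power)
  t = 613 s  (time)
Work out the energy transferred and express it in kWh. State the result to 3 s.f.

Rearranging P = W/t for W: W = P·t.
P = 12.1 hp = 9023 W; t = 613 s.
W = 5.531×10^6 J
5.531×10^6 J × (1 kWh / 3.600×10^6 J) = 1.536 kWh

1.54 kWh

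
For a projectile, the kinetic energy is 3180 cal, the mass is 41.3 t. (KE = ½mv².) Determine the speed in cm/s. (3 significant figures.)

Solving KE = ½mv² for v: v = √(2·KE/m).
KE = 3180 cal = 13305 J; m = 41.3 t = 41300 kg.
v = 0.8027 m/s
0.8027 m/s × (1 cm/s / 0.01000 m/s) = 80.27 cm/s

80.3 cm/s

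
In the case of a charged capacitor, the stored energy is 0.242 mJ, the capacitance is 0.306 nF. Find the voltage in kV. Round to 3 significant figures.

Solving E = ½C·V² for V: V = √(2E/C).
E = 0.242 mJ = 2.420×10^-4 J; C = 0.306 nF = 3.060×10^-10 F.
V = 1258 V
1258 V × (1 kV / 1000 V) = 1.258 kV

1.26 kV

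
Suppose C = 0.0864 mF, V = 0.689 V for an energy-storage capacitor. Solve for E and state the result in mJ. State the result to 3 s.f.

E is given directly by: E = ½CV².
C = 0.0864 mF = 8.640×10^-5 F; V = 0.689 V.
E = 2.051×10^-5 J  (the unit combination reduces to kg·m²/s² = J)
2.051×10^-5 J × (1 mJ / 0.001000 J) = 0.02051 mJ

0.0205 mJ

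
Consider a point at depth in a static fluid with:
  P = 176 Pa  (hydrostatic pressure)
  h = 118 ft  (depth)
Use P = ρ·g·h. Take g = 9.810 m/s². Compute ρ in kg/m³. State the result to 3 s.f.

0.499 kg/m³

Rearranging: ρ = P/(g·h).
P = 176 Pa; h = 118 ft = 35.97 m; g = 9.810 m/s².
ρ = 0.4988 kg/m³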